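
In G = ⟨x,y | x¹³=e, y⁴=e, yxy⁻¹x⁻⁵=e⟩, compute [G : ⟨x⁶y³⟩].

First find ord(x⁶y³) by computing successive powers:
  (x⁶y³)¹ = x⁶y³, (x⁶y³)² = x²y², (x⁶y³)³ = x⁹y, (x⁶y³)⁴ = e.
So |⟨x⁶y³⟩| = ord(x⁶y³) = 4. With |G| = 52, by Lagrange [G : ⟨x⁶y³⟩] = 52/4 = 13.

Answer: 13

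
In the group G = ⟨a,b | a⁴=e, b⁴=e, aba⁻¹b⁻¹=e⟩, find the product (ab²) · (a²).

Compute (ab²) · (a²) by multiplying left to right and reducing via the relations at each step:
  (ab²) · a² = a³b²

Answer: a³b²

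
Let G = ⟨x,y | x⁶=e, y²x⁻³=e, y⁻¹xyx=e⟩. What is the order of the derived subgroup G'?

G' = [G, G] is generated by all commutators. The generator-pair commutators are: [x, y] = x².
The subgroup they normally generate is {e, x², x⁴}, of order 3.
Check: |G/G'| = 12/3 = 4 is the order of the abelianisation.

Answer: 3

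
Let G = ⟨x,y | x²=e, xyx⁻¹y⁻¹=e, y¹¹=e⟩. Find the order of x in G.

Compute successive powers until reaching e:
  x¹ = x, x² = e.
The smallest positive k with xᵏ = e is 2.

Answer: 2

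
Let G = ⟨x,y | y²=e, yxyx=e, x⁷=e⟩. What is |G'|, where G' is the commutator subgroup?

G' = [G, G] is generated by all commutators. The generator-pair commutators are: [x, y] = x².
The subgroup they normally generate is {e, x, x², x³, x⁴, x⁵, x⁶}, of order 7.
Check: |G/G'| = 14/7 = 2 is the order of the abelianisation.

Answer: 7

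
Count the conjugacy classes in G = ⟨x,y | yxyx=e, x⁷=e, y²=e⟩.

The conjugacy classes (representative and size) are:
  [e] (size 1), [x⁶] (size 2), [x⁵] (size 2), [x⁴] (size 2), [xy] (size 7).
Class equation: 1 + 2 + 2 + 2 + 7 = 14 = |G|. So G has 5 conjugacy classes.

Answer: 5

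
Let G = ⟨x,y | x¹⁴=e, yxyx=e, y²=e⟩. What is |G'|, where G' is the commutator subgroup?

G' = [G, G] is generated by all commutators. The generator-pair commutators are: [x, y] = x².
The subgroup they normally generate is {e, x², x⁴, x⁶, x⁸, x¹⁰, x¹²}, of order 7.
Check: |G/G'| = 28/7 = 4 is the order of the abelianisation.

Answer: 7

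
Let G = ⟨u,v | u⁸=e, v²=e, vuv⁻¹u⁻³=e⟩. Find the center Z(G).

An element z ∈ Z(G) iff z commutes with every generator.
For example u⁴ is central: (u⁴)·u = u⁵ = u·(u⁴); (u⁴)·v = u⁴v = v·(u⁴).
Whereas u ∉ Z(G) since u·v = uv ≠ u³v = v·u.
Checking each of the 16 elements this way gives Z(G) = {e, u⁴}, of order 2.

Answer: {e, u⁴}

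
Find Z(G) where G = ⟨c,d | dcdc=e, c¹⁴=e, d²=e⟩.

An element z ∈ Z(G) iff z commutes with every generator.
For example c⁷ is central: (c⁷)·c = c⁸ = c·(c⁷); (c⁷)·d = c⁷d = d·(c⁷).
Whereas c ∉ Z(G) since c·d = cd ≠ c¹³d = d·c.
Checking each of the 28 elements this way gives Z(G) = {e, c⁷}, of order 2.

Answer: {e, c⁷}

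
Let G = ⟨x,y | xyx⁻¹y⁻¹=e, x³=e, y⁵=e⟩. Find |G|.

Enumerate words in the generators, reducing via the relations: the distinct elements are
  {e, x, y, xy, x², y², y³, y⁴, xy², xy³, xy⁴, x²y, x²y², x²y³, x²y⁴}.
No further products give new elements, so |G| = 15.

Answer: 15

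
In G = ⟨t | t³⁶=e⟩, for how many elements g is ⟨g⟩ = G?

G is cyclic of order 36. An element generates G iff its order is 36, and a cyclic group of order 36 has exactly φ(36) = 12 such elements.

Answer: 12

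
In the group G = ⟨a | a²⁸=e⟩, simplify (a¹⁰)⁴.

Compute successive powers of (a¹⁰), reducing at each step:
  (a¹⁰)²: (a¹⁰) · a¹⁰ = a²⁰
  (a¹⁰)³: (a²⁰) · a¹⁰ = a²
  (a¹⁰)⁴: (a²) · a¹⁰ = a¹²

Answer: a¹²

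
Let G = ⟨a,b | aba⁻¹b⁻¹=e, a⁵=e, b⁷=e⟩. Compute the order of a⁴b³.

Compute successive powers until reaching e:
  (a⁴b³)¹ = a⁴b³, (a⁴b³)² = a³b⁶, (a⁴b³)³ = a²b², (a⁴b³)⁴ = ab⁵, (a⁴b³)⁵ = b, (a⁴b³)⁶ = a⁴b⁴, (a⁴b³)⁷ = a³, (a⁴b³)⁸ = a²b³, (a⁴b³)⁹ = ab⁶, (a⁴b³)¹⁰ = b², (a⁴b³)¹¹ = a⁴b⁵, (a⁴b³)¹² = a³b, (a⁴b³)¹³ = a²b⁴, (a⁴b³)¹⁴ = a, (a⁴b³)¹⁵ = b³, (a⁴b³)¹⁶ = a⁴b⁶, (a⁴b³)¹⁷ = a³b², (a⁴b³)¹⁸ = a²b⁵, (a⁴b³)¹⁹ = ab, (a⁴b³)²⁰ = b⁴, (a⁴b³)²¹ = a⁴, (a⁴b³)²² = a³b³, (a⁴b³)²³ = a²b⁶, (a⁴b³)²⁴ = ab², (a⁴b³)²⁵ = b⁵, (a⁴b³)²⁶ = a⁴b, (a⁴b³)²⁷ = a³b⁴, (a⁴b³)²⁸ = a², (a⁴b³)²⁹ = ab³, (a⁴b³)³⁰ = b⁶, (a⁴b³)³¹ = a⁴b², (a⁴b³)³² = a³b⁵, (a⁴b³)³³ = a²b, (a⁴b³)³⁴ = ab⁴, (a⁴b³)³⁵ = e.
The smallest positive k with (a⁴b³)ᵏ = e is 35.

Answer: 35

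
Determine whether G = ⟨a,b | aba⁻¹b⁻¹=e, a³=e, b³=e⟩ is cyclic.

|G| = 9, but the maximum element order in G is 3 < 9. No single element generates all of G, so G is not cyclic.

Answer: No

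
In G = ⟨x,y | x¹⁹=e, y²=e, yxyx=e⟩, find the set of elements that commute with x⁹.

⟨x⁹⟩ ⊆ C_G(x⁹) since powers of x⁹ commute with x⁹; so |C_G(x⁹)| ≥ |⟨x⁹⟩| = 19.
By orbit–stabilizer, |C_G(x⁹)| = |G| / |conj. class of x⁹| = 38 / 2 = 19.
The 19 elements commuting with x⁹ are {e, x, x², x³, x⁴, x⁵, x⁶, x⁷, x⁸, x⁹, x¹⁰, x¹¹, x¹², x¹³, x¹⁴, x¹⁵, x¹⁶, x¹⁷, x¹⁸}.

Answer: {e, x, x², x³, x⁴, x⁵, x⁶, x⁷, x⁸, x⁹, x¹⁰, x¹¹, x¹², x¹³, x¹⁴, x¹⁵, x¹⁶, x¹⁷, x¹⁸}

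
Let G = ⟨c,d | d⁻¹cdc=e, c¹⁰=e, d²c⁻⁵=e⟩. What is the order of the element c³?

Compute successive powers until reaching e:
  (c³)¹ = c³, (c³)² = c⁶, (c³)³ = c⁹, (c³)⁴ = c², (c³)⁵ = c⁵, (c³)⁶ = c⁸, (c³)⁷ = c, (c³)⁸ = c⁴, (c³)⁹ = c⁷, (c³)¹⁰ = e.
The smallest positive k with (c³)ᵏ = e is 10.

Answer: 10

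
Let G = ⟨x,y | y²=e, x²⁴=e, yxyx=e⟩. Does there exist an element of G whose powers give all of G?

Every cyclic group is abelian. But x·y = xy while y·x = x²³y, so x·y ≠ y·x and G is not abelian. Hence G is not cyclic.

Answer: No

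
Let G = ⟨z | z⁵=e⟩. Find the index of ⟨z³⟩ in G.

First find ord(z³) by computing successive powers:
  (z³)¹ = z³, (z³)² = z, (z³)³ = z⁴, (z³)⁴ = z², (z³)⁵ = e.
So |⟨z³⟩| = ord(z³) = 5. With |G| = 5, by Lagrange [G : ⟨z³⟩] = 5/5 = 1.

Answer: 1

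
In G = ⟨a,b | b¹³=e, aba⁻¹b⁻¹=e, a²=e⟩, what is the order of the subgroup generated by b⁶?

|⟨b⁶⟩| equals the order of b⁶. Compute successive powers until reaching e:
  (b⁶)¹ = b⁶, (b⁶)² = b¹², (b⁶)³ = b⁵, (b⁶)⁴ = b¹¹, (b⁶)⁵ = b⁴, (b⁶)⁶ = b¹⁰, (b⁶)⁷ = b³, (b⁶)⁸ = b⁹, (b⁶)⁹ = b², (b⁶)¹⁰ = b⁸, (b⁶)¹¹ = b, (b⁶)¹² = b⁷, (b⁶)¹³ = e.
The smallest positive k with (b⁶)ᵏ = e is 13, so |⟨b⁶⟩| = 13.

Answer: 13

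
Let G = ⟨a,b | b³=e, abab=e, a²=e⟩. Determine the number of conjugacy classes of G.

The conjugacy classes (representative and size) are:
  [e] (size 1), [ab²] (size 3), [b²] (size 2).
Class equation: 1 + 3 + 2 = 6 = |G|. So G has 3 conjugacy classes.

Answer: 3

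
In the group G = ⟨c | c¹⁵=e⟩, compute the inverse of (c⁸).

The order of (c⁸) is 15 (smallest k with (c⁸)ᵏ = e), so (c⁸)⁻¹ = (c⁸)¹⁴ = c⁷.
Check: (c⁸) · (c⁷) → (c⁸) · c⁷ = e, giving e as required.

Answer: c⁷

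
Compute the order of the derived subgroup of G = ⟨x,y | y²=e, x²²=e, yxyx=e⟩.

G' = [G, G] is generated by all commutators. The generator-pair commutators are: [x, y] = x².
The subgroup they normally generate is {e, x², x⁴, x⁶, x⁸, x¹⁰, x¹², x¹⁴, x¹⁶, x¹⁸, x²⁰}, of order 11.
Check: |G/G'| = 44/11 = 4 is the order of the abelianisation.

Answer: 11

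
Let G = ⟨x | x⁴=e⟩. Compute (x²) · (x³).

Compute (x²) · (x³) by multiplying left to right and reducing via the relations at each step:
  (x²) · x³ = x

Answer: x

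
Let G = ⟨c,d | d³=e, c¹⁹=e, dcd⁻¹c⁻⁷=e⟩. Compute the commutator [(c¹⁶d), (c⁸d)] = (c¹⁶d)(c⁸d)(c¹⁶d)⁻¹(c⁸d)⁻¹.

[(c¹⁶d), (c⁸d)] = (c¹⁶d)·(c⁸d)·(c¹⁶d)⁻¹·(c⁸d)⁻¹.
  (c¹⁶d) · (c⁸d) = c¹⁵d²
  (c¹⁵d²) · (c¹⁴d²) = c¹⁷d
  (c¹⁷d) · (c⁷d²) = c⁹

Answer: c⁹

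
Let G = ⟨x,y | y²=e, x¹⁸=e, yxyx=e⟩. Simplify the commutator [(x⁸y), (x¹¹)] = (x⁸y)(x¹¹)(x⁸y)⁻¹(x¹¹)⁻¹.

[(x⁸y), (x¹¹)] = (x⁸y)·(x¹¹)·(x⁸y)⁻¹·(x¹¹)⁻¹.
  (x⁸y) · (x¹¹) = x¹⁵y
  (x¹⁵y) · (x⁸y) = x⁷
  (x⁷) · (x⁷) = x¹⁴

Answer: x¹⁴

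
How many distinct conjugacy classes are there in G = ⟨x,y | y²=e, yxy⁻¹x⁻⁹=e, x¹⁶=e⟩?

The conjugacy classes (representative and size) are:
  [e] (size 1), [x⁹] (size 2), [x²] (size 1), [x³] (size 2), [x⁴] (size 1), [x¹³] (size 2), [x⁶] (size 1), [x¹⁵] (size 2), [x⁸] (size 1), [x¹⁰] (size 1), [x¹²] (size 1), [x¹⁴] (size 1), [y] (size 2), [xy] (size 2), [x²y] (size 2), [x¹¹y] (size 2), [x⁴y] (size 2), [x¹³y] (size 2), [x¹⁴y] (size 2), [x¹⁵y] (size 2).
Class equation: 1 + 2 + 1 + 2 + 1 + 2 + 1 + 2 + 1 + 1 + 1 + 1 + 2 + 2 + 2 + 2 + 2 + 2 + 2 + 2 = 32 = |G|. So G has 20 conjugacy classes.

Answer: 20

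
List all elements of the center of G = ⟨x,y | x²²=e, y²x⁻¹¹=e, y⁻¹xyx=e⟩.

An element z ∈ Z(G) iff z commutes with every generator.
For example x¹¹ is central: (x¹¹)·x = x¹² = x·(x¹¹); (x¹¹)·y = y⁻¹ = y·(x¹¹).
Whereas x ∉ Z(G) since x·y = xy ≠ x¹⁰y⁻¹ = y·x.
Checking each of the 44 elements this way gives Z(G) = {e, x¹¹}, of order 2.

Answer: {e, x¹¹}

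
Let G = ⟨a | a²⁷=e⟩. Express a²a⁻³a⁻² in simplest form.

Multiply left to right, reducing at each step:
  (a²) · a⁻³ = a²⁶
  (a²⁶) · a⁻² = a²⁴

Answer: a²⁴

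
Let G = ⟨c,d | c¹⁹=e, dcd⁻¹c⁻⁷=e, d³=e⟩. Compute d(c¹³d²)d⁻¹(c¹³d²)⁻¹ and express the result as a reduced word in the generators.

[d, (c¹³d²)] = d·(c¹³d²)·d⁻¹·(c¹³d²)⁻¹.
  d · (c¹³d²) = c¹⁵
  (c¹⁵) · (d²) = c¹⁵d²
  (c¹⁵d²) · (c⁴d) = c²

Answer: c²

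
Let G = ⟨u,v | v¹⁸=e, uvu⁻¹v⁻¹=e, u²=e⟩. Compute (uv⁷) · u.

Compute (uv⁷) · u by multiplying left to right and reducing via the relations at each step:
  (uv⁷) · u = v⁷

Answer: v⁷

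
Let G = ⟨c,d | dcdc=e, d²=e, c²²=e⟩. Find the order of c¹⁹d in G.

Compute successive powers until reaching e:
  (c¹⁹d)¹ = c¹⁹d, (c¹⁹d)² = e.
The smallest positive k with (c¹⁹d)ᵏ = e is 2.

Answer: 2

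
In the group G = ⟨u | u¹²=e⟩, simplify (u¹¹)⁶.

Compute successive powers of (u¹¹), reducing at each step:
  (u¹¹)²: (u¹¹) · u¹¹ = u¹⁰
  (u¹¹)³: (u¹⁰) · u¹¹ = u⁹
  (u¹¹)⁴: (u⁹) · u¹¹ = u⁸
  (u¹¹)⁵: (u⁸) · u¹¹ = u⁷
  (u¹¹)⁶: (u⁷) · u¹¹ = u⁶

Answer: u⁶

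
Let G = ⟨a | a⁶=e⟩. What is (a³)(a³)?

Compute (a³) · (a³) by multiplying left to right and reducing via the relations at each step:
  (a³) · a³ = e

Answer: e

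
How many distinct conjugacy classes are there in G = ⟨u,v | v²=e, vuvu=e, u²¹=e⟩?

The conjugacy classes (representative and size) are:
  [e] (size 1), [u²⁰] (size 2), [u²] (size 2), [u³] (size 2), [u¹⁷] (size 2), [u⁵] (size 2), [u⁶] (size 2), [u⁷] (size 2), [u⁸] (size 2), [u⁹] (size 2), [u¹⁰] (size 2), [v] (size 21).
Class equation: 1 + 2 + 2 + 2 + 2 + 2 + 2 + 2 + 2 + 2 + 2 + 21 = 42 = |G|. So G has 12 conjugacy classes.

Answer: 12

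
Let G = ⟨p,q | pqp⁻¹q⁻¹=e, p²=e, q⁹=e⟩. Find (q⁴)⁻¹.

The order of (q⁴) is 9 (smallest k with (q⁴)ᵏ = e), so (q⁴)⁻¹ = (q⁴)⁸ = q⁵.
Check: (q⁴) · (q⁵) → (q⁴) · q⁵ = e, giving e as required.

Answer: q⁵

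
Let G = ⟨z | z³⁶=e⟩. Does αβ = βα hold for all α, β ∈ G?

G has a single generator, so G is cyclic and hence abelian.

Answer: Yes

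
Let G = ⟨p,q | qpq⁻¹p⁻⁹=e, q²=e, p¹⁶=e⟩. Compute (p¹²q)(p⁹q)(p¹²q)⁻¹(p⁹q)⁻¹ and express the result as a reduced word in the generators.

[(p¹²q), (p⁹q)] = (p¹²q)·(p⁹q)·(p¹²q)⁻¹·(p⁹q)⁻¹.
  (p¹²q) · (p⁹q) = p¹³
  (p¹³) · (p⁴q) = pq
  (pq) · (p¹⁵q) = p⁸

Answer: p⁸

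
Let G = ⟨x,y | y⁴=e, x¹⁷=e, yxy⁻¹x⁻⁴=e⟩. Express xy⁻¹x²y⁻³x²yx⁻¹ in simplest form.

Multiply left to right, reducing at each step:
  x · y⁻¹ = xy³
  (xy³) · x² = x¹⁰y³
  (x¹⁰y³) · y⁻³ = x¹⁰
  (x¹⁰) · x² = x¹²
  (x¹²) · y = x¹²y
  (x¹²y) · x⁻¹ = x⁸y

Answer: x⁸y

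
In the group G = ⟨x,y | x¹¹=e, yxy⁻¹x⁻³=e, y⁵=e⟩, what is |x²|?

Compute successive powers until reaching e:
  (x²)¹ = x², (x²)² = x⁴, (x²)³ = x⁶, (x²)⁴ = x⁸, (x²)⁵ = x¹⁰, (x²)⁶ = x, (x²)⁷ = x³, (x²)⁸ = x⁵, (x²)⁹ = x⁷, (x²)¹⁰ = x⁹, (x²)¹¹ = e.
The smallest positive k with (x²)ᵏ = e is 11.

Answer: 11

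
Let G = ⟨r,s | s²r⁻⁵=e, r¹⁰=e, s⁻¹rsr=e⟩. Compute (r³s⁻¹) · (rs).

Compute (r³s⁻¹) · (rs) by multiplying left to right and reducing via the relations at each step:
  (r³s⁻¹) · r = r²s⁻¹
  (r²s⁻¹) · s = r²

Answer: r²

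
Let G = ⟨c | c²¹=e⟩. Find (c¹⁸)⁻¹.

The order of (c¹⁸) is 7 (smallest k with (c¹⁸)ᵏ = e), so (c¹⁸)⁻¹ = (c¹⁸)⁶ = c³.
Check: (c¹⁸) · (c³) → (c¹⁸) · c³ = e, giving e as required.

Answer: c³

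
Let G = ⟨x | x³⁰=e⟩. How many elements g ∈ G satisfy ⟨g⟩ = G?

G is cyclic of order 30. An element generates G iff its order is 30, and a cyclic group of order 30 has exactly φ(30) = 8 such elements.

Answer: 8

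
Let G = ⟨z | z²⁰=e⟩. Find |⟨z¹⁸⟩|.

|⟨z¹⁸⟩| equals the order of z¹⁸. Compute successive powers until reaching e:
  (z¹⁸)¹ = z¹⁸, (z¹⁸)² = z¹⁶, (z¹⁸)³ = z¹⁴, (z¹⁸)⁴ = z¹², (z¹⁸)⁵ = z¹⁰, (z¹⁸)⁶ = z⁸, (z¹⁸)⁷ = z⁶, (z¹⁸)⁸ = z⁴, (z¹⁸)⁹ = z², (z¹⁸)¹⁰ = e.
The smallest positive k with (z¹⁸)ᵏ = e is 10, so |⟨z¹⁸⟩| = 10.

Answer: 10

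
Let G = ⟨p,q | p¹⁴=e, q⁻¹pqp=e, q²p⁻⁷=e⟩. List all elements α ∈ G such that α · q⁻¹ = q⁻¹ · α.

⟨q⁻¹⟩ ⊆ C_G(q⁻¹) since powers of q⁻¹ commute with q⁻¹; so |C_G(q⁻¹)| ≥ |⟨q⁻¹⟩| = 4.
By orbit–stabilizer, |C_G(q⁻¹)| = |G| / |conj. class of q⁻¹| = 28 / 7 = 4.
The 4 elements commuting with q⁻¹ are {e, p⁷, q, q⁻¹}.

Answer: {e, p⁷, q, q⁻¹}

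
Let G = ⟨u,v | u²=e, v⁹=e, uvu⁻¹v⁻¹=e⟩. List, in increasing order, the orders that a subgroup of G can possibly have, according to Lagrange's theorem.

|G| = 18 = 2 · 3². By Lagrange's theorem the order of any subgroup divides 18; the divisors of 18 are 1, 2, 3, 6, 9, 18.

Answer: 1, 2, 3, 6, 9, 18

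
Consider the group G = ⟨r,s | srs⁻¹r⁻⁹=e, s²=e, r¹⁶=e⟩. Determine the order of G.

Enumerate words in the generators, reducing via the relations: the distinct elements are
  {e, r, s, rs, r², r³, r⁴, r⁵, r⁶, r⁷, r⁸, r⁹, r²s, r³s, r¹², r¹³, r¹¹, r¹⁰, r¹⁴, r¹⁵, r⁴s, r⁵s, r⁶s, r⁷s, r⁸s, r⁹s, r¹²s, r¹³s, r¹¹s, r¹⁰s, r¹⁴s, r¹⁵s}.
No further products give new elements, so |G| = 32.

Answer: 32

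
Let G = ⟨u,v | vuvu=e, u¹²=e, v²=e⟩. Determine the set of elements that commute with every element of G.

An element z ∈ Z(G) iff z commutes with every generator.
For example u⁶ is central: (u⁶)·u = u⁷ = u·(u⁶); (u⁶)·v = u⁶v = v·(u⁶).
Whereas u ∉ Z(G) since u·v = uv ≠ u¹¹v = v·u.
Checking each of the 24 elements this way gives Z(G) = {e, u⁶}, of order 2.

Answer: {e, u⁶}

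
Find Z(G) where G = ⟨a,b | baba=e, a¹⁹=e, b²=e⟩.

An element z ∈ Z(G) iff z commutes with every generator.
For example e is central: e·a = a = a·e; e·b = b = b·e.
Whereas a ∉ Z(G) since a·b = ab ≠ a¹⁸b = b·a.
Checking each of the 38 elements this way gives Z(G) = {e}, of order 1.

Answer: {e}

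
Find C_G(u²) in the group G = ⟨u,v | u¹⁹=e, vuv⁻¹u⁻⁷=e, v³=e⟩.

⟨u²⟩ ⊆ C_G(u²) since powers of u² commute with u²; so |C_G(u²)| ≥ |⟨u²⟩| = 19.
By orbit–stabilizer, |C_G(u²)| = |G| / |conj. class of u²| = 57 / 3 = 19.
The 19 elements commuting with u² are {e, u, u², u³, u⁴, u⁵, u⁶, u⁷, u⁸, u⁹, u¹⁰, u¹¹, u¹², u¹³, u¹⁴, u¹⁵, u¹⁶, u¹⁷, u¹⁸}.

Answer: {e, u, u², u³, u⁴, u⁵, u⁶, u⁷, u⁸, u⁹, u¹⁰, u¹¹, u¹², u¹³, u¹⁴, u¹⁵, u¹⁶, u¹⁷, u¹⁸}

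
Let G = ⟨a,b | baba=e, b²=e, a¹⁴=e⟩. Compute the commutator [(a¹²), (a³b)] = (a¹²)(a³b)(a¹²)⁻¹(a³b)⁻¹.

[(a¹²), (a³b)] = (a¹²)·(a³b)·(a¹²)⁻¹·(a³b)⁻¹.
  (a¹²) · (a³b) = ab
  (ab) · (a²) = a¹³b
  (a¹³b) · (a³b) = a¹⁰

Answer: a¹⁰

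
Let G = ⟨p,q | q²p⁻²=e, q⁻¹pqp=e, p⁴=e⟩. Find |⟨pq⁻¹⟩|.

|⟨pq⁻¹⟩| equals the order of pq⁻¹. Compute successive powers until reaching e:
  (pq⁻¹)¹ = pq⁻¹, (pq⁻¹)² = p², (pq⁻¹)³ = pq, (pq⁻¹)⁴ = e.
The smallest positive k with (pq⁻¹)ᵏ = e is 4, so |⟨pq⁻¹⟩| = 4.

Answer: 4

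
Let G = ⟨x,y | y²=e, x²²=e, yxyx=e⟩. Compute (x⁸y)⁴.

Compute successive powers of (x⁸y), reducing at each step:
  (x⁸y)²: (x⁸y) · x⁸ = y;   y · y = e
  (x⁸y)³: e · x⁸ = x⁸;   (x⁸) · y = x⁸y
  (x⁸y)⁴: (x⁸y) · x⁸ = y;   y · y = e

Answer: e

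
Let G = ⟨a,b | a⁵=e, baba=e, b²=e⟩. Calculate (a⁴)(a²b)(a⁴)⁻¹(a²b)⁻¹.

[(a⁴), (a²b)] = (a⁴)·(a²b)·(a⁴)⁻¹·(a²b)⁻¹.
  (a⁴) · (a²b) = ab
  (ab) · a = b
  b · (a²b) = a³

Answer: a³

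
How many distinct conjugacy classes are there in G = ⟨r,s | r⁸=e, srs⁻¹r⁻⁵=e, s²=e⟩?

The conjugacy classes (representative and size) are:
  [e] (size 1), [r⁵] (size 2), [r²] (size 1), [r⁷] (size 2), [r⁴] (size 1), [r⁶] (size 1), [s] (size 2), [r⁵s] (size 2), [r²s] (size 2), [r³s] (size 2).
Class equation: 1 + 2 + 1 + 2 + 1 + 1 + 2 + 2 + 2 + 2 = 16 = |G|. So G has 10 conjugacy classes.

Answer: 10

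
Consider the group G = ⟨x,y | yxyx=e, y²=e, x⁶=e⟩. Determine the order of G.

Enumerate words in the generators, reducing via the relations: the distinct elements are
  {e, x, y, xy, x², x³, x⁴, x⁵, x²y, x³y, x⁴y, x⁵y}.
No further products give new elements, so |G| = 12.

Answer: 12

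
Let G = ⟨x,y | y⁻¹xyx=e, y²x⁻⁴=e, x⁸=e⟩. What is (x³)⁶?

Compute successive powers of (x³), reducing at each step:
  (x³)²: (x³) · x³ = x⁶
  (x³)³: (x⁶) · x³ = x
  (x³)⁴: x · x³ = x⁴
  (x³)⁵: (x⁴) · x³ = x⁷
  (x³)⁶: (x⁷) · x³ = x²

Answer: x²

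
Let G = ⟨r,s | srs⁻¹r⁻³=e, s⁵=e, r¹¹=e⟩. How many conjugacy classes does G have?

The conjugacy classes (representative and size) are:
  [e] (size 1), [r³] (size 5), [r⁶] (size 5), [r⁷s] (size 11), [r⁹s²] (size 11), [r⁷s³] (size 11), [r⁷s⁴] (size 11).
Class equation: 1 + 5 + 5 + 11 + 11 + 11 + 11 = 55 = |G|. So G has 7 conjugacy classes.

Answer: 7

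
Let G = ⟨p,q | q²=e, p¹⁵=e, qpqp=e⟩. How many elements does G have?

Enumerate words in the generators, reducing via the relations: the distinct elements are
  {e, p, q, pq, p², p³, p⁴, p⁵, p⁶, p⁷, p⁸, p⁹, p²q, p³q, p¹², p¹³, p¹¹, p¹⁰, p¹⁴, p⁴q, p⁵q, p⁶q, p⁷q, p⁸q, p⁹q, p¹²q, p¹³q, p¹¹q, p¹⁰q, p¹⁴q}.
No further products give new elements, so |G| = 30.

Answer: 30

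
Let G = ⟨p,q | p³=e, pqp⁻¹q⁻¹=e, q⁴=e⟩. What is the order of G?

Enumerate words in the generators, reducing via the relations: the distinct elements are
  {e, p, q, pq, p², q², q³, pq², pq³, p²q, p²q², p²q³}.
No further products give new elements, so |G| = 12.

Answer: 12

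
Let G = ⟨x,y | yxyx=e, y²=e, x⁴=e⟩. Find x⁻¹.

The order of x is 4 (smallest k with xᵏ = e), so x⁻¹ = x³ = x³.
Check: x · (x³) → x · x³ = e, giving e as required.

Answer: x³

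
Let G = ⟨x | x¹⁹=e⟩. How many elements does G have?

G is generated by a single element, so G is cyclic. The relator gives x¹⁹ = e and no smaller power is forced to be e, so the 19 powers {e, x, x², x³, x⁴, x⁵, x⁶, x⁷, x⁸, x⁹, x¹², x¹³, x¹¹, x¹⁰, x¹⁴, x¹⁵, x¹⁶, x¹⁷, x¹⁸} are distinct. Hence |G| = 19.

Answer: 19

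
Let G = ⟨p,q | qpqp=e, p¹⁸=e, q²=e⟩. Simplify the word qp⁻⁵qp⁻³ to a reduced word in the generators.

Multiply left to right, reducing at each step:
  q · p⁻⁵ = p⁵q
  (p⁵q) · q = p⁵
  (p⁵) · p⁻³ = p²

Answer: p²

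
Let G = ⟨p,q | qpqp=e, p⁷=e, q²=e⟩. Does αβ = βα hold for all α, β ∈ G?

p·q = pq but q·p = p⁶q, so p·q ≠ q·p and G is not abelian.

Answer: No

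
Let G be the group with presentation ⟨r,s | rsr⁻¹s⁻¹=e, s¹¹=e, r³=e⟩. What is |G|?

Enumerate words in the generators, reducing via the relations: the distinct elements are
  {e, r, s, rs, r², s², s³, s⁴, s⁵, s⁶, s⁷, s⁸, s⁹, rs², rs³, rs⁴, rs⁵, rs⁶, rs⁷, rs⁸, rs⁹, r²s, s¹⁰, rs¹⁰, r²s², r²s³, r²s⁴, r²s⁵, r²s⁶, r²s⁷, r²s⁸, r²s⁹, r²s¹⁰}.
No further products give new elements, so |G| = 33.

Answer: 33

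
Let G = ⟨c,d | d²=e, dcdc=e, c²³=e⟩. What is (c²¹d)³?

Compute successive powers of (c²¹d), reducing at each step:
  (c²¹d)²: (c²¹d) · c²¹ = d;   d · d = e
  (c²¹d)³: e · c²¹ = c²¹;   (c²¹) · d = c²¹d

Answer: c²¹d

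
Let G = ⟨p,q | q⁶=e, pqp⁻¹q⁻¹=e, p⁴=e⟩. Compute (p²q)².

Compute successive powers of (p²q), reducing at each step:
  (p²q)²: (p²q) · p² = q;   q · q = q²

Answer: q²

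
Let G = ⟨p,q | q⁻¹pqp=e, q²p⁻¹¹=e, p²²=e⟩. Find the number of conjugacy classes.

The conjugacy classes (representative and size) are:
  [e] (size 1), [p²¹] (size 2), [p²] (size 2), [p³] (size 2), [p¹⁸] (size 2), [p¹⁷] (size 2), [p⁶] (size 2), [p⁷] (size 2), [p⁸] (size 2), [p¹³] (size 2), [p¹²] (size 2), [p¹¹] (size 1), [p¹⁰q] (size 11), [p⁷q] (size 11).
Class equation: 1 + 2 + 2 + 2 + 2 + 2 + 2 + 2 + 2 + 2 + 2 + 1 + 11 + 11 = 44 = |G|. So G has 14 conjugacy classes.

Answer: 14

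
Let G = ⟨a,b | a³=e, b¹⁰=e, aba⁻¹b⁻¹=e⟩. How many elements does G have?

Enumerate words in the generators, reducing via the relations: the distinct elements are
  {a, b, e, ab, a², b², b³, b⁴, b⁵, b⁶, b⁷, b⁸, b⁹, ab², ab³, ab⁴, ab⁵, ab⁶, ab⁷, ab⁸, ab⁹, a²b, a²b², a²b³, a²b⁴, a²b⁵, a²b⁶, a²b⁷, a²b⁸, a²b⁹}.
No further products give new elements, so |G| = 30.

Answer: 30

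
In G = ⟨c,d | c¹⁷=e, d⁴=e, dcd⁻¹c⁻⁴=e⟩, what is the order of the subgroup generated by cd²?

|⟨cd²⟩| equals the order of cd². Compute successive powers until reaching e:
  (cd²)¹ = cd², (cd²)² = e.
The smallest positive k with (cd²)ᵏ = e is 2, so |⟨cd²⟩| = 2.

Answer: 2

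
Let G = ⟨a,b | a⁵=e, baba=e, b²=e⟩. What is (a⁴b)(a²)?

Compute (a⁴b) · (a²) by multiplying left to right and reducing via the relations at each step:
  (a⁴b) · a² = a²b

Answer: a²b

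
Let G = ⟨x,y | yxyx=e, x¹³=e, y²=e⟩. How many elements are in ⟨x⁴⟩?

|⟨x⁴⟩| equals the order of x⁴. Compute successive powers until reaching e:
  (x⁴)¹ = x⁴, (x⁴)² = x⁸, (x⁴)³ = x¹², (x⁴)⁴ = x³, (x⁴)⁵ = x⁷, (x⁴)⁶ = x¹¹, (x⁴)⁷ = x², (x⁴)⁸ = x⁶, (x⁴)⁹ = x¹⁰, (x⁴)¹⁰ = x, (x⁴)¹¹ = x⁵, (x⁴)¹² = x⁹, (x⁴)¹³ = e.
The smallest positive k with (x⁴)ᵏ = e is 13, so |⟨x⁴⟩| = 13.

Answer: 13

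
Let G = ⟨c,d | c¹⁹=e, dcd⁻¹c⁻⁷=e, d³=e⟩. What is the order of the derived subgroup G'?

G' = [G, G] is generated by all commutators. The generator-pair commutators are: [c, d] = c¹³.
The subgroup they normally generate is {e, c, c², c³, c⁴, c⁵, c⁶, c⁷, c⁸, c⁹, c¹⁰, c¹¹, c¹², c¹³, c¹⁴, c¹⁵, c¹⁶, c¹⁷, c¹⁸}, of order 19.
Check: |G/G'| = 57/19 = 3 is the order of the abelianisation.

Answer: 19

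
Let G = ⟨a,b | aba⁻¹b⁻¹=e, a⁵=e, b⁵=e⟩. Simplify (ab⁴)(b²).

Compute (ab⁴) · (b²) by multiplying left to right and reducing via the relations at each step:
  (ab⁴) · b² = ab

Answer: ab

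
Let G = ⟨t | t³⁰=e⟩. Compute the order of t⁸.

Compute successive powers until reaching e:
  (t⁸)¹ = t⁸, (t⁸)² = t¹⁶, (t⁸)³ = t²⁴, (t⁸)⁴ = t², (t⁸)⁵ = t¹⁰, (t⁸)⁶ = t¹⁸, (t⁸)⁷ = t²⁶, (t⁸)⁸ = t⁴, (t⁸)⁹ = t¹², (t⁸)¹⁰ = t²⁰, (t⁸)¹¹ = t²⁸, (t⁸)¹² = t⁶, (t⁸)¹³ = t¹⁴, (t⁸)¹⁴ = t²², (t⁸)¹⁵ = e.
The smallest positive k with (t⁸)ᵏ = e is 15.

Answer: 15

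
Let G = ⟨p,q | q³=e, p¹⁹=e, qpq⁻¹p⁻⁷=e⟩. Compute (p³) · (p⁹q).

Compute (p³) · (p⁹q) by multiplying left to right and reducing via the relations at each step:
  (p³) · p⁹ = p¹²
  (p¹²) · q = p¹²q

Answer: p¹²q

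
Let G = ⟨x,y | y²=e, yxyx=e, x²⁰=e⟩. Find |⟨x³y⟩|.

|⟨x³y⟩| equals the order of x³y. Compute successive powers until reaching e:
  (x³y)¹ = x³y, (x³y)² = e.
The smallest positive k with (x³y)ᵏ = e is 2, so |⟨x³y⟩| = 2.

Answer: 2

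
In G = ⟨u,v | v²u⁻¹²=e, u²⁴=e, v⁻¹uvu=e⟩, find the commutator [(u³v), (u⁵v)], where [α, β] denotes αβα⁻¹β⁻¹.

[(u³v), (u⁵v)] = (u³v)·(u⁵v)·(u³v)⁻¹·(u⁵v)⁻¹.
  (u³v) · (u⁵v) = u¹⁰
  (u¹⁰) · (u³v⁻¹) = uv
  (uv) · (u⁵v⁻¹) = u²⁰

Answer: u²⁰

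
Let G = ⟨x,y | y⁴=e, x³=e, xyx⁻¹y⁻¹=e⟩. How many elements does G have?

Enumerate words in the generators, reducing via the relations: the distinct elements are
  {e, x, y, xy, x², y², y³, xy², xy³, x²y, x²y², x²y³}.
No further products give new elements, so |G| = 12.

Answer: 12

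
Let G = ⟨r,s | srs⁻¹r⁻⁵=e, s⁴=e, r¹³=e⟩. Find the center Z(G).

An element z ∈ Z(G) iff z commutes with every generator.
For example e is central: e·r = r = r·e; e·s = s = s·e.
Whereas r ∉ Z(G) since r·s = rs ≠ r⁵s = s·r.
Checking each of the 52 elements this way gives Z(G) = {e}, of order 1.

Answer: {e}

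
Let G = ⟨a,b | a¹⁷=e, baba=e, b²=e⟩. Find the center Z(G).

An element z ∈ Z(G) iff z commutes with every generator.
For example e is central: e·a = a = a·e; e·b = b = b·e.
Whereas a ∉ Z(G) since a·b = ab ≠ a¹⁶b = b·a.
Checking each of the 34 elements this way gives Z(G) = {e}, of order 1.

Answer: {e}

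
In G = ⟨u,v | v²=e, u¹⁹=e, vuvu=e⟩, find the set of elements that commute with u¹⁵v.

⟨u¹⁵v⟩ ⊆ C_G(u¹⁵v) since powers of u¹⁵v commute with u¹⁵v; so |C_G(u¹⁵v)| ≥ |⟨u¹⁵v⟩| = 2.
By orbit–stabilizer, |C_G(u¹⁵v)| = |G| / |conj. class of u¹⁵v| = 38 / 19 = 2.
The 2 elements commuting with u¹⁵v are {e, u¹⁵v}.

Answer: {e, u¹⁵v}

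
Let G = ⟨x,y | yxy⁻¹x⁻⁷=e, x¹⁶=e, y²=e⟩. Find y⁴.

Compute successive powers of y, reducing at each step:
  y²: y · y = e
  y³: e · y = y
  y⁴: y · y = e

Answer: e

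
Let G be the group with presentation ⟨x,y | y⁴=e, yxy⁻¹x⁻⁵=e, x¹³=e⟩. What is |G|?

Enumerate words in the generators, reducing via the relations: the distinct elements are
  {e, x, y, xy, x², x³, x⁴, x⁵, x⁶, x⁷, x⁸, x⁹, y², y³, xy², xy³, x²y, x³y, x¹², x¹¹, x¹⁰, x⁴y, x⁵y, x⁶y, x⁷y, x⁸y, x⁹y, x²y², x²y³, x³y², x³y³, x¹²y, x¹¹y, x¹⁰y, x⁴y², x⁴y³, x⁵y², x⁵y³, x⁶y², x⁶y³, x⁷y², x⁷y³, x⁸y², x⁸y³, x⁹y², x⁹y³, x¹²y², x¹²y³, x¹¹y², x¹¹y³, x¹⁰y², x¹⁰y³}.
No further products give new elements, so |G| = 52.

Answer: 52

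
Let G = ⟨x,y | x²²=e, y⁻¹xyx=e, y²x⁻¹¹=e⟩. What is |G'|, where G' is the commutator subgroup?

G' = [G, G] is generated by all commutators. The generator-pair commutators are: [x, y] = x².
The subgroup they normally generate is {e, x², x⁴, x⁶, x⁸, x¹⁰, x¹², x¹⁴, x¹⁶, x¹⁸, x²⁰}, of order 11.
Check: |G/G'| = 44/11 = 4 is the order of the abelianisation.

Answer: 11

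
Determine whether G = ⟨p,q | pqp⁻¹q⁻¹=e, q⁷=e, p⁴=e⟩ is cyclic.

|G| = 28. The element pq has order 28 (its powers give 28 distinct elements), so ⟨pq⟩ = G and G is cyclic.

Answer: Yes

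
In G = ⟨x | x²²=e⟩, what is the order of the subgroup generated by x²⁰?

|⟨x²⁰⟩| equals the order of x²⁰. Compute successive powers until reaching e:
  (x²⁰)¹ = x²⁰, (x²⁰)² = x¹⁸, (x²⁰)³ = x¹⁶, (x²⁰)⁴ = x¹⁴, (x²⁰)⁵ = x¹², (x²⁰)⁶ = x¹⁰, (x²⁰)⁷ = x⁸, (x²⁰)⁸ = x⁶, (x²⁰)⁹ = x⁴, (x²⁰)¹⁰ = x², (x²⁰)¹¹ = e.
The smallest positive k with (x²⁰)ᵏ = e is 11, so |⟨x²⁰⟩| = 11.

Answer: 11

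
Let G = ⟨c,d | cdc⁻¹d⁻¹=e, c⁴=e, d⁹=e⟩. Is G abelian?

Each pair of generators commutes: c·d = cd = d·c. Since the generators pairwise commute, every element of G commutes with every other, so G is abelian.

Answer: Yes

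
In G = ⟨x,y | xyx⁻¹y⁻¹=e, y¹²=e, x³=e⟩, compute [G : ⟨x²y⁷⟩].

First find ord(x²y⁷) by computing successive powers:
  (x²y⁷)¹ = x²y⁷, (x²y⁷)² = xy², (x²y⁷)³ = y⁹, (x²y⁷)⁴ = x²y⁴, (x²y⁷)⁵ = xy¹¹, (x²y⁷)⁶ = y⁶, (x²y⁷)⁷ = x²y, (x²y⁷)⁸ = xy⁸, (x²y⁷)⁹ = y³, (x²y⁷)¹⁰ = x²y¹⁰, (x²y⁷)¹¹ = xy⁵, (x²y⁷)¹² = e.
So |⟨x²y⁷⟩| = ord(x²y⁷) = 12. With |G| = 36, by Lagrange [G : ⟨x²y⁷⟩] = 36/12 = 3.

Answer: 3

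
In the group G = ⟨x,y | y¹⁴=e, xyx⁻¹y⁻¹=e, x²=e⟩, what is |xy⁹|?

Compute successive powers until reaching e:
  (xy⁹)¹ = xy⁹, (xy⁹)² = y⁴, (xy⁹)³ = xy¹³, (xy⁹)⁴ = y⁸, (xy⁹)⁵ = xy³, (xy⁹)⁶ = y¹², (xy⁹)⁷ = xy⁷, (xy⁹)⁸ = y², (xy⁹)⁹ = xy¹¹, (xy⁹)¹⁰ = y⁶, (xy⁹)¹¹ = xy, (xy⁹)¹² = y¹⁰, (xy⁹)¹³ = xy⁵, (xy⁹)¹⁴ = e.
The smallest positive k with (xy⁹)ᵏ = e is 14.

Answer: 14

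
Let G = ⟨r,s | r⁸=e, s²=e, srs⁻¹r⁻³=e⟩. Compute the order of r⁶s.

Compute successive powers until reaching e:
  (r⁶s)¹ = r⁶s, (r⁶s)² = e.
The smallest positive k with (r⁶s)ᵏ = e is 2.

Answer: 2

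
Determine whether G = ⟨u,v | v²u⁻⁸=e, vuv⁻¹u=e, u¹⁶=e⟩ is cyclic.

Every cyclic group is abelian. But u·v = uv while v·u = u⁷v⁻¹, so u·v ≠ v·u and G is not abelian. Hence G is not cyclic.

Answer: No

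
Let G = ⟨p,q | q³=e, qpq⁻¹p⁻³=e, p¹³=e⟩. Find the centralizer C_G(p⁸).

⟨p⁸⟩ ⊆ C_G(p⁸) since powers of p⁸ commute with p⁸; so |C_G(p⁸)| ≥ |⟨p⁸⟩| = 13.
By orbit–stabilizer, |C_G(p⁸)| = |G| / |conj. class of p⁸| = 39 / 3 = 13.
The 13 elements commuting with p⁸ are {e, p, p², p³, p⁴, p⁵, p⁶, p⁷, p⁸, p⁹, p¹⁰, p¹¹, p¹²}.

Answer: {e, p, p², p³, p⁴, p⁵, p⁶, p⁷, p⁸, p⁹, p¹⁰, p¹¹, p¹²}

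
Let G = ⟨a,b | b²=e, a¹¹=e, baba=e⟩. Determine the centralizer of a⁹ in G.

⟨a⁹⟩ ⊆ C_G(a⁹) since powers of a⁹ commute with a⁹; so |C_G(a⁹)| ≥ |⟨a⁹⟩| = 11.
By orbit–stabilizer, |C_G(a⁹)| = |G| / |conj. class of a⁹| = 22 / 2 = 11.
The 11 elements commuting with a⁹ are {e, a, a², a³, a⁴, a⁵, a⁶, a⁷, a⁸, a⁹, a¹⁰}.

Answer: {e, a, a², a³, a⁴, a⁵, a⁶, a⁷, a⁸, a⁹, a¹⁰}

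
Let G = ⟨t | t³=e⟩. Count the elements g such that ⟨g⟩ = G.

G is cyclic of order 3. An element generates G iff its order is 3, and a cyclic group of order 3 has exactly φ(3) = 2 such elements.

Answer: 2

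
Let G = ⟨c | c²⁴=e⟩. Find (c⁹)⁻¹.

The order of (c⁹) is 8 (smallest k with (c⁹)ᵏ = e), so (c⁹)⁻¹ = (c⁹)⁷ = c¹⁵.
Check: (c⁹) · (c¹⁵) → (c⁹) · c¹⁵ = e, giving e as required.

Answer: c¹⁵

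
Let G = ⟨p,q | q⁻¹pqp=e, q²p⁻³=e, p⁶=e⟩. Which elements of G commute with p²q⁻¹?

⟨p²q⁻¹⟩ ⊆ C_G(p²q⁻¹) since powers of p²q⁻¹ commute with p²q⁻¹; so |C_G(p²q⁻¹)| ≥ |⟨p²q⁻¹⟩| = 4.
By orbit–stabilizer, |C_G(p²q⁻¹)| = |G| / |conj. class of p²q⁻¹| = 12 / 3 = 4.
The 4 elements commuting with p²q⁻¹ are {e, p³, p²q, p²q⁻¹}.

Answer: {e, p³, p²q, p²q⁻¹}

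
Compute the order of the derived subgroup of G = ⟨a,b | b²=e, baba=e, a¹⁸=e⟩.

G' = [G, G] is generated by all commutators. The generator-pair commutators are: [a, b] = a².
The subgroup they normally generate is {e, a², a⁴, a⁶, a⁸, a¹⁰, a¹², a¹⁴, a¹⁶}, of order 9.
Check: |G/G'| = 36/9 = 4 is the order of the abelianisation.

Answer: 9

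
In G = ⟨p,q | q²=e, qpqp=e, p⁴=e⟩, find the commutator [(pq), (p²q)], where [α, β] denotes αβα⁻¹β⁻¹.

[(pq), (p²q)] = (pq)·(p²q)·(pq)⁻¹·(p²q)⁻¹.
  (pq) · (p²q) = p³
  (p³) · (pq) = q
  q · (p²q) = p²

Answer: p²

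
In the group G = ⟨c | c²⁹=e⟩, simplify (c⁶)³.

Compute successive powers of (c⁶), reducing at each step:
  (c⁶)²: (c⁶) · c⁶ = c¹²
  (c⁶)³: (c¹²) · c⁶ = c¹⁸

Answer: c¹⁸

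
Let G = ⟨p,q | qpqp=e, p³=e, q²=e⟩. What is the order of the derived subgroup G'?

G' = [G, G] is generated by all commutators. The generator-pair commutators are: [p, q] = p².
The subgroup they normally generate is {e, p, p²}, of order 3.
Check: |G/G'| = 6/3 = 2 is the order of the abelianisation.

Answer: 3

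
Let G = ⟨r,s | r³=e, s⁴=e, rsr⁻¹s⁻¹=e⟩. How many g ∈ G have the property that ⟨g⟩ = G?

G is cyclic of order 12. An element generates G iff its order is 12, and a cyclic group of order 12 has exactly φ(12) = 4 such elements.

Answer: 4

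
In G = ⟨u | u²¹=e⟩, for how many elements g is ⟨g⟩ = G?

G is cyclic of order 21. An element generates G iff its order is 21, and a cyclic group of order 21 has exactly φ(21) = 12 such elements.

Answer: 12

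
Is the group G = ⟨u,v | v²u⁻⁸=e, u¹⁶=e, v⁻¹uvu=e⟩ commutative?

u·v = uv but v·u = u⁷v⁻¹, so u·v ≠ v·u and G is not abelian.

Answer: No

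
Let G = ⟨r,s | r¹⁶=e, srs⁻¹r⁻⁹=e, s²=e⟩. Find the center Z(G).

An element z ∈ Z(G) iff z commutes with every generator.
For example r² is central: (r²)·r = r³ = r·(r²); (r²)·s = r²s = s·(r²).
Whereas r ∉ Z(G) since r·s = rs ≠ r⁹s = s·r.
Checking each of the 32 elements this way gives Z(G) = {e, r², r⁴, r⁶, r⁸, r¹⁰, r¹², r¹⁴}, of order 8.

Answer: {e, r², r⁴, r⁶, r⁸, r¹⁰, r¹², r¹⁴}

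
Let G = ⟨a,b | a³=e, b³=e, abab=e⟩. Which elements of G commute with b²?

⟨b²⟩ ⊆ C_G(b²) since powers of b² commute with b²; so |C_G(b²)| ≥ |⟨b²⟩| = 3.
By orbit–stabilizer, |C_G(b²)| = |G| / |conj. class of b²| = 12 / 4 = 3.
The 3 elements commuting with b² are {e, b, b²}.

Answer: {e, b, b²}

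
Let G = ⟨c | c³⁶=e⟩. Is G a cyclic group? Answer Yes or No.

|G| = 36. The element c has order 36 (its powers give 36 distinct elements), so ⟨c⟩ = G and G is cyclic.

Answer: Yes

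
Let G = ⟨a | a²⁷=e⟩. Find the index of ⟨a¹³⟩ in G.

First find ord(a¹³) by computing successive powers:
  (a¹³)¹ = a¹³, (a¹³)² = a²⁶, (a¹³)³ = a¹², (a¹³)⁴ = a²⁵, (a¹³)⁵ = a¹¹, (a¹³)⁶ = a²⁴, (a¹³)⁷ = a¹⁰, (a¹³)⁸ = a²³, (a¹³)⁹ = a⁹, (a¹³)¹⁰ = a²², (a¹³)¹¹ = a⁸, (a¹³)¹² = a²¹, (a¹³)¹³ = a⁷, (a¹³)¹⁴ = a²⁰, (a¹³)¹⁵ = a⁶, (a¹³)¹⁶ = a¹⁹, (a¹³)¹⁷ = a⁵, (a¹³)¹⁸ = a¹⁸, (a¹³)¹⁹ = a⁴, (a¹³)²⁰ = a¹⁷, (a¹³)²¹ = a³, (a¹³)²² = a¹⁶, (a¹³)²³ = a², (a¹³)²⁴ = a¹⁵, (a¹³)²⁵ = a, (a¹³)²⁶ = a¹⁴, (a¹³)²⁷ = e.
So |⟨a¹³⟩| = ord(a¹³) = 27. With |G| = 27, by Lagrange [G : ⟨a¹³⟩] = 27/27 = 1.

Answer: 1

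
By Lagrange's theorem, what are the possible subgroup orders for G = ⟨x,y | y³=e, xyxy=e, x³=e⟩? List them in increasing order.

|G| = 12 = 2² · 3. By Lagrange's theorem the order of any subgroup divides 12; the divisors of 12 are 1, 2, 3, 4, 6, 12.

Answer: 1, 2, 3, 4, 6, 12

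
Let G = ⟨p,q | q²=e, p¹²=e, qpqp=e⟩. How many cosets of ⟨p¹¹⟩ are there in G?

First find ord(p¹¹) by computing successive powers:
  (p¹¹)¹ = p¹¹, (p¹¹)² = p¹⁰, (p¹¹)³ = p⁹, (p¹¹)⁴ = p⁸, (p¹¹)⁵ = p⁷, (p¹¹)⁶ = p⁶, (p¹¹)⁷ = p⁵, (p¹¹)⁸ = p⁴, (p¹¹)⁹ = p³, (p¹¹)¹⁰ = p², (p¹¹)¹¹ = p, (p¹¹)¹² = e.
So |⟨p¹¹⟩| = ord(p¹¹) = 12. With |G| = 24, by Lagrange [G : ⟨p¹¹⟩] = 24/12 = 2.

Answer: 2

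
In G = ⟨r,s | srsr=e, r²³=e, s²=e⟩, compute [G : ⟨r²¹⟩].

First find ord(r²¹) by computing successive powers:
  (r²¹)¹ = r²¹, (r²¹)² = r¹⁹, (r²¹)³ = r¹⁷, (r²¹)⁴ = r¹⁵, (r²¹)⁵ = r¹³, (r²¹)⁶ = r¹¹, (r²¹)⁷ = r⁹, (r²¹)⁸ = r⁷, (r²¹)⁹ = r⁵, (r²¹)¹⁰ = r³, (r²¹)¹¹ = r, (r²¹)¹² = r²², (r²¹)¹³ = r²⁰, (r²¹)¹⁴ = r¹⁸, (r²¹)¹⁵ = r¹⁶, (r²¹)¹⁶ = r¹⁴, (r²¹)¹⁷ = r¹², (r²¹)¹⁸ = r¹⁰, (r²¹)¹⁹ = r⁸, (r²¹)²⁰ = r⁶, (r²¹)²¹ = r⁴, (r²¹)²² = r², (r²¹)²³ = e.
So |⟨r²¹⟩| = ord(r²¹) = 23. With |G| = 46, by Lagrange [G : ⟨r²¹⟩] = 46/23 = 2.

Answer: 2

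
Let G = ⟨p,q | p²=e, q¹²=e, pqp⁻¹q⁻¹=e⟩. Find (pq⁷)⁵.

Compute successive powers of (pq⁷), reducing at each step:
  (pq⁷)²: (pq⁷) · p = q⁷;   (q⁷) · q⁷ = q²
  (pq⁷)³: (q²) · p = pq²;   (pq²) · q⁷ = pq⁹
  (pq⁷)⁴: (pq⁹) · p = q⁹;   (q⁹) · q⁷ = q⁴
  (pq⁷)⁵: (q⁴) · p = pq⁴;   (pq⁴) · q⁷ = pq¹¹

Answer: pq¹¹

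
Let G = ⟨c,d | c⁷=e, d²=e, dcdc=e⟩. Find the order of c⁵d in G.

Compute successive powers until reaching e:
  (c⁵d)¹ = c⁵d, (c⁵d)² = e.
The smallest positive k with (c⁵d)ᵏ = e is 2.

Answer: 2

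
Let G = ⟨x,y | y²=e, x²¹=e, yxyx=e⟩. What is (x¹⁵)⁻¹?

The order of (x¹⁵) is 7 (smallest k with (x¹⁵)ᵏ = e), so (x¹⁵)⁻¹ = (x¹⁵)⁶ = x⁶.
Check: (x¹⁵) · (x⁶) → (x¹⁵) · x⁶ = e, giving e as required.

Answer: x⁶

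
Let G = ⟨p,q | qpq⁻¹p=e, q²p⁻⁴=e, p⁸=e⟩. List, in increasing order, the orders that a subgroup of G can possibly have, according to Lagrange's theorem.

|G| = 16 = 2⁴. By Lagrange's theorem the order of any subgroup divides 16; the divisors of 16 are 1, 2, 4, 8, 16.

Answer: 1, 2, 4, 8, 16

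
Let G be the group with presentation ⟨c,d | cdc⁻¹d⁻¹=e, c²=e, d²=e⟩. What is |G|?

Enumerate words in the generators, reducing via the relations: the distinct elements are
  {c, d, e, cd}.
No further products give new elements, so |G| = 4.

Answer: 4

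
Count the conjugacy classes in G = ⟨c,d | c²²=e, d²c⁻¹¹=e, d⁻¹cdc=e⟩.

The conjugacy classes (representative and size) are:
  [e] (size 1), [c²¹] (size 2), [c²] (size 2), [c³] (size 2), [c¹⁸] (size 2), [c¹⁷] (size 2), [c⁶] (size 2), [c⁷] (size 2), [c⁸] (size 2), [c¹³] (size 2), [c¹²] (size 2), [c¹¹] (size 1), [c¹⁰d] (size 11), [c⁷d] (size 11).
Class equation: 1 + 2 + 2 + 2 + 2 + 2 + 2 + 2 + 2 + 2 + 2 + 1 + 11 + 11 = 44 = |G|. So G has 14 conjugacy classes.

Answer: 14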